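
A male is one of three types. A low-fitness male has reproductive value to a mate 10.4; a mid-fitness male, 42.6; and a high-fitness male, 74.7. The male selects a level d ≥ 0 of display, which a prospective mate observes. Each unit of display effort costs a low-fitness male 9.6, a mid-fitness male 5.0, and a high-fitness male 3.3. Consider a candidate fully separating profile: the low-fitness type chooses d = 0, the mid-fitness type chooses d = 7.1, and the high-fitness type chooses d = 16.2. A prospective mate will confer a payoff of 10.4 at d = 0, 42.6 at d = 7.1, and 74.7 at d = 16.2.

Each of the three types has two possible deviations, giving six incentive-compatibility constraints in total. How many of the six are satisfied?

Low-fitness (own payoff 10.4): to d=7.1 gives 42.6 − 9.6×7.1 = -25.56 → no gain ✓; to d=16.2 gives 74.7 − 9.6×16.2 = -80.82 → no gain ✓.
Mid-fitness (own payoff 42.6 − 5.0×7.1 = 7.1): to d=0 gives 10.4 → profitable ✗; to d=16.2 gives 74.7 − 5.0×16.2 = -6.3 → no gain ✓.
High-fitness (own payoff 74.7 − 3.3×16.2 = 21.24): to d=0 gives 10.4 → no gain ✓; to d=7.1 gives 42.6 − 3.3×7.1 = 19.17 → no gain ✓.
5 of the 6 constraints hold; not an equilibrium.

5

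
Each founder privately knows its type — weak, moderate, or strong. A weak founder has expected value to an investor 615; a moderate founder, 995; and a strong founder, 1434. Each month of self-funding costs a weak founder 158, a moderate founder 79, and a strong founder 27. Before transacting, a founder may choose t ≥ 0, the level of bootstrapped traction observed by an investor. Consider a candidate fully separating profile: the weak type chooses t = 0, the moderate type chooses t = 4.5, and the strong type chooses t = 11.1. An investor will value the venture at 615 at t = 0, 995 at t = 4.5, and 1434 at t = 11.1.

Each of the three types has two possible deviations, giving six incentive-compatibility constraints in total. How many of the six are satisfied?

Strong (own payoff 1434 − 27×11.1 = 1134.3): to t=0 gives 615 → no gain ✓; to t=4.5 gives 995 − 27×4.5 = 873.5 → no gain ✓.
Weak (own payoff 615): to t=4.5 gives 995 − 158×4.5 = 284 → no gain ✓; to t=11.1 gives 1434 − 158×11.1 = -319.8 → no gain ✓.
Moderate (own payoff 995 − 79×4.5 = 639.5): to t=0 gives 615 → no gain ✓; to t=11.1 gives 1434 − 79×11.1 = 557.1 → no gain ✓.
6 of the 6 constraints hold; this profile is a separating equilibrium.

6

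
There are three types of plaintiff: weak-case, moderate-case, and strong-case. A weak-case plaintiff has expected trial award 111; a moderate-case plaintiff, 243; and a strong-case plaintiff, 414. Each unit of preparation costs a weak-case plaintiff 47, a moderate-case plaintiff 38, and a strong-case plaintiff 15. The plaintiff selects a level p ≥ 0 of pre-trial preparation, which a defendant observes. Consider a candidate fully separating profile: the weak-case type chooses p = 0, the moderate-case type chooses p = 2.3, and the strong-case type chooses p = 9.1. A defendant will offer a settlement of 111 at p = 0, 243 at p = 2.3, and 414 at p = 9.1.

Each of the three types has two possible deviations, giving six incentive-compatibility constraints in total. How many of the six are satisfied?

5

Moderate-case (own payoff 243 − 38×2.3 = 155.6): to p=0 gives 111 → no gain ✓; to p=9.1 gives 414 − 38×9.1 = 68.2 → no gain ✓.
Strong-case (own payoff 414 − 15×9.1 = 277.5): to p=0 gives 111 → no gain ✓; to p=2.3 gives 243 − 15×2.3 = 208.5 → no gain ✓.
Weak-case (own payoff 111): to p=2.3 gives 243 − 47×2.3 = 134.9 → profitable ✗; to p=9.1 gives 414 − 47×9.1 = -13.7 → no gain ✓.
5 of the 6 constraints hold; not an equilibrium.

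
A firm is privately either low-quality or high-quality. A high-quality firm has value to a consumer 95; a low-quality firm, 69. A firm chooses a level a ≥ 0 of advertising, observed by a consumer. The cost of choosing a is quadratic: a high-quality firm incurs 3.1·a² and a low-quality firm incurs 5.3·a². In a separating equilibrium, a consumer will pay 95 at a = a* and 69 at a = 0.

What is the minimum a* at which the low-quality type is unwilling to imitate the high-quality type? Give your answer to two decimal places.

The low-quality type at a = 0 receives 69; imitating at a* yields 95 − 5.3·a*².
Indifference: 69 = 95 − 5.3·a*², so a*² = (95 − 69) / 5.3 ≈ 4.9057.
a* = √4.9057 ≈ 2.21.

2.21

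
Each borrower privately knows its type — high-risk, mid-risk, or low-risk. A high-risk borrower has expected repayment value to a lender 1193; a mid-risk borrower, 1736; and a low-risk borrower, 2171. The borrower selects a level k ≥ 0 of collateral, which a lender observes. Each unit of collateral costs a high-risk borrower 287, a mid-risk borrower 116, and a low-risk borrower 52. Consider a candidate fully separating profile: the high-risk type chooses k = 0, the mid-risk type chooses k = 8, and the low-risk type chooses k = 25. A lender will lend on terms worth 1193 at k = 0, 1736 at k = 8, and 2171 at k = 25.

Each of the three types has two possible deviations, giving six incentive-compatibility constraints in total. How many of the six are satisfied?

High-risk (own payoff 1193): to k=8 gives 1736 − 287×8 = -560 → no gain ✓; to k=25 gives 2171 − 287×25 = -5004 → no gain ✓.
Low-risk (own payoff 2171 − 52×25 = 871): to k=0 gives 1193 → profitable ✗; to k=8 gives 1736 − 52×8 = 1320 → profitable ✗.
Mid-risk (own payoff 1736 − 116×8 = 808): to k=0 gives 1193 → profitable ✗; to k=25 gives 2171 − 116×25 = -729 → no gain ✓.
3 of the 6 constraints hold; not an equilibrium.

3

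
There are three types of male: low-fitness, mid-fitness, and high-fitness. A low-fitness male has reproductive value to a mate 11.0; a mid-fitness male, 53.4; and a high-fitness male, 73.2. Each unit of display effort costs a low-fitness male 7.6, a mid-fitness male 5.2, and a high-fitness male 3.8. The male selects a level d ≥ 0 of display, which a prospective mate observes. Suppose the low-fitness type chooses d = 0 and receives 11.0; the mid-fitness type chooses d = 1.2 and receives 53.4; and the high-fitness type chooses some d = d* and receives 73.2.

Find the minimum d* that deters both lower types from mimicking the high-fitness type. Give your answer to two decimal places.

Mid-fitness type (on-path payoff 53.4 − 5.2×1.2 = 47.16) won't mimic when 47.16 ≥ 73.2 − 5.2·d*, i.e. d* ≥ 5.01.
Low-fitness type (on-path payoff 11.0) won't mimic when 11.0 ≥ 73.2 − 7.6·d*, i.e. d* ≥ 8.18.
Both must hold, so d* = max(8.18, 5.01) = 8.18. The low-fitness type's constraint binds.

8.18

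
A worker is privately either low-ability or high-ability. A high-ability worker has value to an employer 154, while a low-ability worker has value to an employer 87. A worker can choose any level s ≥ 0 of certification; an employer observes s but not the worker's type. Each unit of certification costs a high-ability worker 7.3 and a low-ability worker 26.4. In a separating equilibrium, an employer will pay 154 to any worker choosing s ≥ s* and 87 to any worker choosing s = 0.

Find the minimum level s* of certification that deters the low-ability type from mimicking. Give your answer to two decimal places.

2.54

A low-ability worker choosing s = 0 receives 87.
Imitating at s* instead would pay 154 at cost 26.4·s*, netting 154 − 26.4·s*.
Indifference: 87 = 154 − 26.4·s*, so s* = (154 − 87) / 26.4 ≈ 2.54.
At s* the low-ability type's incentive constraint just binds; the high-ability type strictly prefers s* since its per-unit cost is lower.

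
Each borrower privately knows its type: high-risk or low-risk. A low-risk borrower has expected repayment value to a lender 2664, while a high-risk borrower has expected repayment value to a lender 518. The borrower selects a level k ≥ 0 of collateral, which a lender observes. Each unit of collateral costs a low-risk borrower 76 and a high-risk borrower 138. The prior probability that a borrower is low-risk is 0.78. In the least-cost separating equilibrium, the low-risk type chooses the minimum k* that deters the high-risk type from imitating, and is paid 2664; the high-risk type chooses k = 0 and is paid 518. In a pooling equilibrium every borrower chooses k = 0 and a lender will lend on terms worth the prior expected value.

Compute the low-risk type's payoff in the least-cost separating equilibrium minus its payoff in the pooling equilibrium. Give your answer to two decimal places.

Least-cost separating signal: k* solves 518 = 2664 − 138·k*, so k* = (2664 − 518)/138 ≈ 15.5507.
Low-risk type's separating payoff: 2664 − 76 × k* = 2664 − 76 × (2664 − 518)/138 = 2664 − 163096/138 ≈ 1482.1449.
Pooling payoff: 0.78 × 2664 + 0.22 × 518 = 2191.88.
Difference: 1482.1449 − 2191.88 = -709.7351, i.e. -709.74 to two decimal places.
The low-risk type would prefer the pooling outcome.

-709.74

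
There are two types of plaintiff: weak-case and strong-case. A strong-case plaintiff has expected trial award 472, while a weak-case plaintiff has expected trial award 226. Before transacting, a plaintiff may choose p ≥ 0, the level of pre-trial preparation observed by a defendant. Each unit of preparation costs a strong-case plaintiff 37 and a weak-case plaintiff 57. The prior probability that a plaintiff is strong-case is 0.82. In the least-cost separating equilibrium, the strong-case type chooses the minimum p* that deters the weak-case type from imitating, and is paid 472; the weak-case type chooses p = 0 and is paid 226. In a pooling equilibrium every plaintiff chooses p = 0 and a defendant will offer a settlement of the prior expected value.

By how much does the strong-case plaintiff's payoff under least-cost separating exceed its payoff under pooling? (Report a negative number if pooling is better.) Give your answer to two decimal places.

Least-cost separating signal: p* solves 226 = 472 − 57·p*, so p* = (472 − 226)/57 ≈ 4.3158.
Strong-case type's separating payoff: 472 − 37 × p* = 472 − 37 × (472 − 226)/57 = 472 − 9102/57 ≈ 312.3158.
Pooling payoff: 0.82 × 472 + 0.18 × 226 = 427.72.
Difference: 312.3158 − 427.72 = -115.4042, i.e. -115.40 to two decimal places.
The strong-case type would prefer the pooling outcome.

-115.40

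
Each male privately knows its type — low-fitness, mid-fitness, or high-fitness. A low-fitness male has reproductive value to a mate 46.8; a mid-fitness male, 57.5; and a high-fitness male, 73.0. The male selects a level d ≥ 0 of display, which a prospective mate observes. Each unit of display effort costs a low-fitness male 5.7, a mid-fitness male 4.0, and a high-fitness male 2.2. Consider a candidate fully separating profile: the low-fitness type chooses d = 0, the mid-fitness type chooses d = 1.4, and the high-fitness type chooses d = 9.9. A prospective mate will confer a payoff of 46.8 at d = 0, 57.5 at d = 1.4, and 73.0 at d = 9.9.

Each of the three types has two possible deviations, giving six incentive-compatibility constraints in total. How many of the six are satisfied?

High-fitness (own payoff 73.0 − 2.2×9.9 = 51.22): to d=0 gives 46.8 → no gain ✓; to d=1.4 gives 57.5 − 2.2×1.4 = 54.42 → profitable ✗.
Mid-fitness (own payoff 57.5 − 4.0×1.4 = 51.9): to d=0 gives 46.8 → no gain ✓; to d=9.9 gives 73.0 − 4.0×9.9 = 33.4 → no gain ✓.
Low-fitness (own payoff 46.8): to d=1.4 gives 57.5 − 5.7×1.4 = 49.52 → profitable ✗; to d=9.9 gives 73.0 − 5.7×9.9 = 16.57 → no gain ✓.
4 of the 6 constraints hold; not an equilibrium.

4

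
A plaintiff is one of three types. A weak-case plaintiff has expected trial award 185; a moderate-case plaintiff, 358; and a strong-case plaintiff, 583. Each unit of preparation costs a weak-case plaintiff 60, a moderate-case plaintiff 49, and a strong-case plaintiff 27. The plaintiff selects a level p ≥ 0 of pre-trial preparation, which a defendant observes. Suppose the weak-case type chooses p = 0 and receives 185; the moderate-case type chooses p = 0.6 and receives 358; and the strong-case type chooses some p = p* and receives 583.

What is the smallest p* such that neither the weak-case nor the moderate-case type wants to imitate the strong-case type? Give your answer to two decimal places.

Moderate-case type (on-path payoff 358 − 49×0.6 = 328.6) won't mimic when 328.6 ≥ 583 − 49·p*, i.e. p* ≥ 5.19.
Weak-case type (on-path payoff 185) won't mimic when 185 ≥ 583 − 60·p*, i.e. p* ≥ 6.63.
Both must hold, so p* = max(6.63, 5.19) = 6.63. The weak-case type's constraint binds.

6.63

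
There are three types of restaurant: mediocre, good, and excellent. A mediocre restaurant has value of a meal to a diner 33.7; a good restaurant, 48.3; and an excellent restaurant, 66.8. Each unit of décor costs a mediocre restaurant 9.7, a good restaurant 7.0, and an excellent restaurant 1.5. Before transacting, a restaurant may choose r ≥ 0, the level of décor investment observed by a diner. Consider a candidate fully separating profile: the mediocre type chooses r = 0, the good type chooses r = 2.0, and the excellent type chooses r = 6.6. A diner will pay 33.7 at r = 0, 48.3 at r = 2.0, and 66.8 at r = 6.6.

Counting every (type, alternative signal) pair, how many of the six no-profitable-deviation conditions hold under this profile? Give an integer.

6

Excellent (own payoff 66.8 − 1.5×6.6 = 56.9): to r=0 gives 33.7 → no gain ✓; to r=2.0 gives 48.3 − 1.5×2.0 = 45.3 → no gain ✓.
Mediocre (own payoff 33.7): to r=2.0 gives 48.3 − 9.7×2.0 = 28.9 → no gain ✓; to r=6.6 gives 66.8 − 9.7×6.6 = 2.78 → no gain ✓.
Good (own payoff 48.3 − 7.0×2.0 = 34.3): to r=0 gives 33.7 → no gain ✓; to r=6.6 gives 66.8 − 7.0×6.6 = 20.6 → no gain ✓.
6 of the 6 constraints hold; this profile is a separating equilibrium.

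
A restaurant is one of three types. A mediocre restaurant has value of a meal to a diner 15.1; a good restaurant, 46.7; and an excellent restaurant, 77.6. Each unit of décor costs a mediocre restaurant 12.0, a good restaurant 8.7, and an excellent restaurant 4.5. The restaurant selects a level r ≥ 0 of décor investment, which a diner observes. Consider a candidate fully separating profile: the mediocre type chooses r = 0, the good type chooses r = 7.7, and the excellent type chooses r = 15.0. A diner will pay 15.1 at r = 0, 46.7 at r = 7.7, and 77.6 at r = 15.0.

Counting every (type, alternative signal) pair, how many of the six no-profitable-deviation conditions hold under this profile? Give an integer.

Mediocre (own payoff 15.1): to r=7.7 gives 46.7 − 12.0×7.7 = -45.7 → no gain ✓; to r=15.0 gives 77.6 − 12.0×15.0 = -102.4 → no gain ✓.
Good (own payoff 46.7 − 8.7×7.7 = -20.29): to r=0 gives 15.1 → profitable ✗; to r=15.0 gives 77.6 − 8.7×15.0 = -52.9 → no gain ✓.
Excellent (own payoff 77.6 − 4.5×15.0 = 10.1): to r=0 gives 15.1 → profitable ✗; to r=7.7 gives 46.7 − 4.5×7.7 = 12.05 → profitable ✗.
3 of the 6 constraints hold; not an equilibrium.

3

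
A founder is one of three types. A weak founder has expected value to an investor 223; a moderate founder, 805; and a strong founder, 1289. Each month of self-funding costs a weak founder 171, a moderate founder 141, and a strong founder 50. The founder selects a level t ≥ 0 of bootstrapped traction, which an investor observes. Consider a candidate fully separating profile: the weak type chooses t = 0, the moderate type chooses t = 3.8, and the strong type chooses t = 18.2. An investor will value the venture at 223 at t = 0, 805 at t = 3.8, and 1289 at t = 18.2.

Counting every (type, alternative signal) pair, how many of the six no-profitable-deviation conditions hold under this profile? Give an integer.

5

Weak (own payoff 223): to t=3.8 gives 805 − 171×3.8 = 155.2 → no gain ✓; to t=18.2 gives 1289 − 171×18.2 = -1823.2 → no gain ✓.
Moderate (own payoff 805 − 141×3.8 = 269.2): to t=0 gives 223 → no gain ✓; to t=18.2 gives 1289 − 141×18.2 = -1277.2 → no gain ✓.
Strong (own payoff 1289 − 50×18.2 = 379): to t=0 gives 223 → no gain ✓; to t=3.8 gives 805 − 50×3.8 = 615 → profitable ✗.
5 of the 6 constraints hold; not an equilibrium.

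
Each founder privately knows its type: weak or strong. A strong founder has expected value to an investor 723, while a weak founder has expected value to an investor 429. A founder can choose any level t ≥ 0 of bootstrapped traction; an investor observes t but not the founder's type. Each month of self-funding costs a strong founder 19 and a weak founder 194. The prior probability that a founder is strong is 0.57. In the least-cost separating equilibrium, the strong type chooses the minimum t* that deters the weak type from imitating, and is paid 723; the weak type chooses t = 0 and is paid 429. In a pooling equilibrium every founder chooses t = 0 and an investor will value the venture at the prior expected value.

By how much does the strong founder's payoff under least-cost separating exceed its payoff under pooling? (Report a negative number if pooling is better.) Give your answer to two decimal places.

97.63

Least-cost separating signal: t* solves 429 = 723 − 194·t*, so t* = (723 − 429)/194 ≈ 1.5155.
Strong type's separating payoff: 723 − 19 × t* = 723 − 19 × (723 − 429)/194 = 723 − 5586/194 ≈ 694.2062.
Pooling payoff: 0.57 × 723 + 0.43 × 429 = 596.58.
Difference: 694.2062 − 596.58 = 97.6262, i.e. 97.63 to two decimal places.
The strong type prefers to separate.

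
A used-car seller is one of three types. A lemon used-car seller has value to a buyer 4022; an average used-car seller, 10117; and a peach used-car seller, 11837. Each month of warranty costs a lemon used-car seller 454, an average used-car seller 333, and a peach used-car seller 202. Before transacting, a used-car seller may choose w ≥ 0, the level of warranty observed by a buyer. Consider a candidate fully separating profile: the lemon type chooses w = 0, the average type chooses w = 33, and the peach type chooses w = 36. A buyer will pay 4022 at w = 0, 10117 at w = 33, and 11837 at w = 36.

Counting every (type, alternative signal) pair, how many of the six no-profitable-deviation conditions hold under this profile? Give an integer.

4

Peach (own payoff 11837 − 202×36 = 4565): to w=0 gives 4022 → no gain ✓; to w=33 gives 10117 − 202×33 = 3451 → no gain ✓.
Average (own payoff 10117 − 333×33 = -872): to w=0 gives 4022 → profitable ✗; to w=36 gives 11837 − 333×36 = -151 → profitable ✗.
Lemon (own payoff 4022): to w=33 gives 10117 − 454×33 = -4865 → no gain ✓; to w=36 gives 11837 − 454×36 = -4507 → no gain ✓.
4 of the 6 constraints hold; not an equilibrium.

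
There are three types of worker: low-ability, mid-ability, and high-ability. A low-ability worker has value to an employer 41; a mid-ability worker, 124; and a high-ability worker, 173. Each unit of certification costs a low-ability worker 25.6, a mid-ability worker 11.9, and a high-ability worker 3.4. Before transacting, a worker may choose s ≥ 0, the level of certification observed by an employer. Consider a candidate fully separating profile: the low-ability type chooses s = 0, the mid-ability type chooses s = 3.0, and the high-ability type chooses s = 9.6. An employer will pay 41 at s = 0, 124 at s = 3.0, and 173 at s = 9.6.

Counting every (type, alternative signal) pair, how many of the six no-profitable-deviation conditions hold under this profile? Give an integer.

Mid-ability (own payoff 124 − 11.9×3.0 = 88.3): to s=0 gives 41 → no gain ✓; to s=9.6 gives 173 − 11.9×9.6 = 58.76 → no gain ✓.
High-ability (own payoff 173 − 3.4×9.6 = 140.36): to s=0 gives 41 → no gain ✓; to s=3.0 gives 124 − 3.4×3.0 = 113.8 → no gain ✓.
Low-ability (own payoff 41): to s=3.0 gives 124 − 25.6×3.0 = 47.2 → profitable ✗; to s=9.6 gives 173 − 25.6×9.6 = -72.76 → no gain ✓.
5 of the 6 constraints hold; not an equilibrium.

5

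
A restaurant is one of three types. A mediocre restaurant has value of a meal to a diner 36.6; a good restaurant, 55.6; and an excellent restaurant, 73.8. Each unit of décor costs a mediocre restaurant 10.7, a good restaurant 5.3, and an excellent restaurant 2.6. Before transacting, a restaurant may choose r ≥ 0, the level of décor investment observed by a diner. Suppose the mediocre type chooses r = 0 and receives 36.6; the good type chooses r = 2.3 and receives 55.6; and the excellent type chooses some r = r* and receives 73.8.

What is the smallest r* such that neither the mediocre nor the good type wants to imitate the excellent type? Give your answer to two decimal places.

5.73

Good type (on-path payoff 55.6 − 5.3×2.3 = 43.41) won't mimic when 43.41 ≥ 73.8 − 5.3·r*, i.e. r* ≥ 5.73.
Mediocre type (on-path payoff 36.6) won't mimic when 36.6 ≥ 73.8 − 10.7·r*, i.e. r* ≥ 3.48.
Both must hold, so r* = max(3.48, 5.73) = 5.73. The good type's constraint binds.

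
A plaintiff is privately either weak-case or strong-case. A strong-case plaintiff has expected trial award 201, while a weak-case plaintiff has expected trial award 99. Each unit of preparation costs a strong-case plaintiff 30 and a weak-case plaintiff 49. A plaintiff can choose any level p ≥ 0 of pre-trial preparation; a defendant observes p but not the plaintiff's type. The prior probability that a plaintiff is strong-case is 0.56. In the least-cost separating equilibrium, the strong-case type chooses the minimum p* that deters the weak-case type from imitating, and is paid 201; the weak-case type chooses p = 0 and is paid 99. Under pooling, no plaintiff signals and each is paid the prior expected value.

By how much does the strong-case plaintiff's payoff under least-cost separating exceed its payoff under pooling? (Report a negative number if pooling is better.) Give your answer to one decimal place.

-17.6

Least-cost separating signal: p* solves 99 = 201 − 49·p*, so p* = (201 − 99)/49 ≈ 2.0816.
Strong-case type's separating payoff: 201 − 30 × p* = 201 − 30 × (201 − 99)/49 = 201 − 3060/49 ≈ 138.551.
Pooling payoff: 0.56 × 201 + 0.44 × 99 = 156.12.
Difference: 138.551 − 156.12 = -17.569, i.e. -17.6 to one decimal place.
The strong-case type would prefer the pooling outcome.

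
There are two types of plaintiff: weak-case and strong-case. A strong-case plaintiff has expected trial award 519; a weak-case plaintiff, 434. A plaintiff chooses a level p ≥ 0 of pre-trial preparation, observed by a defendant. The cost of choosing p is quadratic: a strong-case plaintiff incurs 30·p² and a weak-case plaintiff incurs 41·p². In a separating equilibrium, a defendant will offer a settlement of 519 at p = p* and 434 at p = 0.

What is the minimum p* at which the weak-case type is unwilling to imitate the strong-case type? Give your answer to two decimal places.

1.44

The weak-case type at p = 0 receives 434; imitating at p* yields 519 − 41·p*².
Indifference: 434 = 519 − 41·p*², so p*² = (519 − 434) / 41 ≈ 2.0732.
p* = √2.0732 ≈ 1.44.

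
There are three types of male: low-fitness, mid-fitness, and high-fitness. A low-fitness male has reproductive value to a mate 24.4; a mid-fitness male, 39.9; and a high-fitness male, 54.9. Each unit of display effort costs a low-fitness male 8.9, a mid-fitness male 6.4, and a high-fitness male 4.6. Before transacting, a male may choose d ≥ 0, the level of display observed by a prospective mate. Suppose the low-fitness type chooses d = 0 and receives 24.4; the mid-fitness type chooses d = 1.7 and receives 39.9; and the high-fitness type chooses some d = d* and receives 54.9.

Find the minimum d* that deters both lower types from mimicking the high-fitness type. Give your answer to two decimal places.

Mid-fitness type (on-path payoff 39.9 − 6.4×1.7 = 29.02) won't mimic when 29.02 ≥ 54.9 − 6.4·d*, i.e. d* ≥ 4.04.
Low-fitness type (on-path payoff 24.4) won't mimic when 24.4 ≥ 54.9 − 8.9·d*, i.e. d* ≥ 3.43.
Both must hold, so d* = max(3.43, 4.04) = 4.04. The mid-fitness type's constraint binds.

4.04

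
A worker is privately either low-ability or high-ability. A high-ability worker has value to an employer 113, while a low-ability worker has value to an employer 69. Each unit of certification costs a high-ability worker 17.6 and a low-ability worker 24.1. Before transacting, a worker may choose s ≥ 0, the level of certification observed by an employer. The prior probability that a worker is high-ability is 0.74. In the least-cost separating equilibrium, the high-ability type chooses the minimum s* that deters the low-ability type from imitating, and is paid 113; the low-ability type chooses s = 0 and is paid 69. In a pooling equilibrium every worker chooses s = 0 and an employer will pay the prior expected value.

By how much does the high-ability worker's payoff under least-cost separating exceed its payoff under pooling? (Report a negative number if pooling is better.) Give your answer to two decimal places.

-20.69

Least-cost separating signal: s* solves 69 = 113 − 24.1·s*, so s* = (113 − 69)/24.1 ≈ 1.8257.
High-ability type's separating payoff: 113 − 17.6 × s* = 113 − 17.6 × (113 − 69)/24.1 = 113 − 774.4/24.1 ≈ 80.8672.
Pooling payoff: 0.74 × 113 + 0.26 × 69 = 101.56.
Difference: 80.8672 − 101.56 = -20.6928, i.e. -20.69 to two decimal places.
The high-ability type would prefer the pooling outcome.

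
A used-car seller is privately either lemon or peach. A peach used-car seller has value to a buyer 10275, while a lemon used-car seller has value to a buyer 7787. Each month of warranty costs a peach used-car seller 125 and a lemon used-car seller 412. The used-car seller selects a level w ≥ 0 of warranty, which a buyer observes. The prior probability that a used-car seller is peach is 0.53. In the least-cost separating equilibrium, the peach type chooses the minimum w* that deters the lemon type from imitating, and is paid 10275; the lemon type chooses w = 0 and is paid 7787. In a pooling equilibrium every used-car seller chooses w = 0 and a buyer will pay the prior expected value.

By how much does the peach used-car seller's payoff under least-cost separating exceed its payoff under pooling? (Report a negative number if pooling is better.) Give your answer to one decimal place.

414.5

Least-cost separating signal: w* solves 7787 = 10275 − 412·w*, so w* = (10275 − 7787)/412 ≈ 6.0388.
Peach type's separating payoff: 10275 − 125 × w* = 10275 − 125 × (10275 − 7787)/412 = 10275 − 311000/412 ≈ 9520.146.
Pooling payoff: 0.53 × 10275 + 0.47 × 7787 = 9105.64.
Difference: 9520.146 − 9105.64 = 414.506, i.e. 414.5 to one decimal place.
The peach type prefers to separate.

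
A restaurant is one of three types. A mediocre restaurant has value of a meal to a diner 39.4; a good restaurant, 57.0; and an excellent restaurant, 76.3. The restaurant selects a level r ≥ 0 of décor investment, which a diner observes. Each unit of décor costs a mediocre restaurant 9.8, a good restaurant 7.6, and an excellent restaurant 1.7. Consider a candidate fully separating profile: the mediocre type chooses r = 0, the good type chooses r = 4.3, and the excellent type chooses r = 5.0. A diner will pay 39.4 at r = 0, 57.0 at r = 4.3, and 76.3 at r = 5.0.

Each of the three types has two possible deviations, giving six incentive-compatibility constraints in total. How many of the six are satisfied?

Mediocre (own payoff 39.4): to r=4.3 gives 57.0 − 9.8×4.3 = 14.86 → no gain ✓; to r=5.0 gives 76.3 − 9.8×5.0 = 27.3 → no gain ✓.
Good (own payoff 57.0 − 7.6×4.3 = 24.32): to r=0 gives 39.4 → profitable ✗; to r=5.0 gives 76.3 − 7.6×5.0 = 38.3 → profitable ✗.
Excellent (own payoff 76.3 − 1.7×5.0 = 67.8): to r=0 gives 39.4 → no gain ✓; to r=4.3 gives 57.0 − 1.7×4.3 = 49.69 → no gain ✓.
4 of the 6 constraints hold; not an equilibrium.

4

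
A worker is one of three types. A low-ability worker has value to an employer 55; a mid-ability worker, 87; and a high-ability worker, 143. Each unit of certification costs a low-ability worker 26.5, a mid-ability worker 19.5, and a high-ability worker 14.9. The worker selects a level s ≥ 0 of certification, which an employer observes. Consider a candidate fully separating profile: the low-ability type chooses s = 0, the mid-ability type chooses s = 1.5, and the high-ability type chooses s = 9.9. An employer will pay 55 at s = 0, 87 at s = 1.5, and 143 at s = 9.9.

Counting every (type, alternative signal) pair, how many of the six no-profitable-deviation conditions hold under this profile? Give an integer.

4

High-ability (own payoff 143 − 14.9×9.9 = -4.51): to s=0 gives 55 → profitable ✗; to s=1.5 gives 87 − 14.9×1.5 = 64.65 → profitable ✗.
Low-ability (own payoff 55): to s=1.5 gives 87 − 26.5×1.5 = 47.25 → no gain ✓; to s=9.9 gives 143 − 26.5×9.9 = -119.35 → no gain ✓.
Mid-ability (own payoff 87 − 19.5×1.5 = 57.75): to s=0 gives 55 → no gain ✓; to s=9.9 gives 143 − 19.5×9.9 = -50.05 → no gain ✓.
4 of the 6 constraints hold; not an equilibrium.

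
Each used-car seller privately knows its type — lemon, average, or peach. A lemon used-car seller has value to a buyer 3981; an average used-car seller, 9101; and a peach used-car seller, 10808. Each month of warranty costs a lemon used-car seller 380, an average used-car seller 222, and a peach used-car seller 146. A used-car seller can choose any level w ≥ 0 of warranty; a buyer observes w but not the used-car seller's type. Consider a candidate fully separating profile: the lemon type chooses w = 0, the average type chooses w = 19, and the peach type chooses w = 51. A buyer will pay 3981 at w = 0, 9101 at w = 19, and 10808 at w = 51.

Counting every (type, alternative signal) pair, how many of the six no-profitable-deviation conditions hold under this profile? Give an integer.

4

Lemon (own payoff 3981): to w=19 gives 9101 − 380×19 = 1881 → no gain ✓; to w=51 gives 10808 − 380×51 = -8572 → no gain ✓.
Peach (own payoff 10808 − 146×51 = 3362): to w=0 gives 3981 → profitable ✗; to w=19 gives 9101 − 146×19 = 6327 → profitable ✗.
Average (own payoff 9101 − 222×19 = 4883): to w=0 gives 3981 → no gain ✓; to w=51 gives 10808 − 222×51 = -514 → no gain ✓.
4 of the 6 constraints hold; not an equilibrium.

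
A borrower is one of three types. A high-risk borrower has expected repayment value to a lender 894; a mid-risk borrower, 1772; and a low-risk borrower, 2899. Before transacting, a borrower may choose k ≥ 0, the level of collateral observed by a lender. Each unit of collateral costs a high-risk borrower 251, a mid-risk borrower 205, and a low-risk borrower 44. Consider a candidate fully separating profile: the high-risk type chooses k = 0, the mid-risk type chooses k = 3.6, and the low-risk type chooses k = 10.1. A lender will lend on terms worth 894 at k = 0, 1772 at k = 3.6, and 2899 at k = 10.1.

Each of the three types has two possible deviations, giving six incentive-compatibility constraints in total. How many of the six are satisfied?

6

High-risk (own payoff 894): to k=3.6 gives 1772 − 251×3.6 = 868.4 → no gain ✓; to k=10.1 gives 2899 − 251×10.1 = 363.9 → no gain ✓.
Low-risk (own payoff 2899 − 44×10.1 = 2454.6): to k=0 gives 894 → no gain ✓; to k=3.6 gives 1772 − 44×3.6 = 1613.6 → no gain ✓.
Mid-risk (own payoff 1772 − 205×3.6 = 1034): to k=0 gives 894 → no gain ✓; to k=10.1 gives 2899 − 205×10.1 = 828.5 → no gain ✓.
6 of the 6 constraints hold; this profile is a separating equilibrium.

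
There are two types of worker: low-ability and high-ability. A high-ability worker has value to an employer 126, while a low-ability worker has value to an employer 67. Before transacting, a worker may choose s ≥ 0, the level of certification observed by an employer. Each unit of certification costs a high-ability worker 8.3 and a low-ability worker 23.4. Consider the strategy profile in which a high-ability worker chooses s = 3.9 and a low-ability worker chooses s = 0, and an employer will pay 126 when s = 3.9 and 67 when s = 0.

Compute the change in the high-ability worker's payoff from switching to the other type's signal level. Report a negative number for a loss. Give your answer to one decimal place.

Playing s = 3.9 the high-ability worker receives 126 − 8.3 × 3.9 = 93.63.
Deviating to s = 0 yields 67 instead.
Gain from deviating: 67 − 93.63 = -26.63, i.e. -26.6 to one decimal place.
The gain is negative, so the high-ability type's incentive-compatibility constraint is satisfied.

-26.6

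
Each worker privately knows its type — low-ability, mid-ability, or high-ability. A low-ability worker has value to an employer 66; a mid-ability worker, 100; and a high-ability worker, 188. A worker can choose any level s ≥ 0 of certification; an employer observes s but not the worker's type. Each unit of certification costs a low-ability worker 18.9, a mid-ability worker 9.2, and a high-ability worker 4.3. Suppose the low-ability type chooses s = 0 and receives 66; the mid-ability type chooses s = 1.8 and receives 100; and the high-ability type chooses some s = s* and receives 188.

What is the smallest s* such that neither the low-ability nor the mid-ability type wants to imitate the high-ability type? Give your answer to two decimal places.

Mid-ability type (on-path payoff 100 − 9.2×1.8 = 83.44) won't mimic when 83.44 ≥ 188 − 9.2·s*, i.e. s* ≥ 11.37.
Low-ability type (on-path payoff 66) won't mimic when 66 ≥ 188 − 18.9·s*, i.e. s* ≥ 6.46.
Both must hold, so s* = max(6.46, 11.37) = 11.37. The mid-ability type's constraint binds.

11.37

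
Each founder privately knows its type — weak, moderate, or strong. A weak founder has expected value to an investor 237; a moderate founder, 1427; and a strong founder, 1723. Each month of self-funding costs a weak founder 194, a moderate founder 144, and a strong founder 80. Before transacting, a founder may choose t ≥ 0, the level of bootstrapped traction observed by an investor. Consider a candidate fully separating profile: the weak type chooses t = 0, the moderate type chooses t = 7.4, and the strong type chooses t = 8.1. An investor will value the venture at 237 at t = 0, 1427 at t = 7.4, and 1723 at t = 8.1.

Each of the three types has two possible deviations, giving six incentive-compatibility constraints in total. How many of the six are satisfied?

Moderate (own payoff 1427 − 144×7.4 = 361.4): to t=0 gives 237 → no gain ✓; to t=8.1 gives 1723 − 144×8.1 = 556.6 → profitable ✗.
Strong (own payoff 1723 − 80×8.1 = 1075): to t=0 gives 237 → no gain ✓; to t=7.4 gives 1427 − 80×7.4 = 835 → no gain ✓.
Weak (own payoff 237): to t=7.4 gives 1427 − 194×7.4 = -8.6 → no gain ✓; to t=8.1 gives 1723 − 194×8.1 = 151.6 → no gain ✓.
5 of the 6 constraints hold; not an equilibrium.

5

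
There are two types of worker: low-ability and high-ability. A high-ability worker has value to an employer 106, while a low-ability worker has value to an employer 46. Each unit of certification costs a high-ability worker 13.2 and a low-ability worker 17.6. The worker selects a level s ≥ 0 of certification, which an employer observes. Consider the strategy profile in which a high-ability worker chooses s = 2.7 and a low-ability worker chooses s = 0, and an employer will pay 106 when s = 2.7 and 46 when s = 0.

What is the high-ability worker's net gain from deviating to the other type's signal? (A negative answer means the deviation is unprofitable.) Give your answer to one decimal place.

-24.4

Playing s = 2.7 the high-ability worker receives 106 − 13.2 × 2.7 = 70.36.
Deviating to s = 0 yields 46 instead.
Gain from deviating: 46 − 70.36 = -24.36, i.e. -24.4 to one decimal place.
The gain is negative, so the high-ability type's incentive-compatibility constraint is satisfied.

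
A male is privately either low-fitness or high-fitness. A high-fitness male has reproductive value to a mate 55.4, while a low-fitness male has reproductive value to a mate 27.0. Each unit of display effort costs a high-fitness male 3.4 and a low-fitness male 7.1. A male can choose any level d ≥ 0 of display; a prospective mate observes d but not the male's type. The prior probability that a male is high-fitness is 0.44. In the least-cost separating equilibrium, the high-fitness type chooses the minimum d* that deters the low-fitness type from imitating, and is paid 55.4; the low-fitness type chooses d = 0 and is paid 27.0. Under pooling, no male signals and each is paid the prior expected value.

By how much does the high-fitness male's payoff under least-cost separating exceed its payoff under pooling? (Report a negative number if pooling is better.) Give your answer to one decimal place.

2.3

Least-cost separating signal: d* solves 27.0 = 55.4 − 7.1·d*, so d* = (55.4 − 27.0)/7.1 = 4.
High-fitness type's separating payoff: 55.4 − 3.4 × d* = 55.4 − 3.4 × (55.4 − 27.0)/7.1 = 55.4 − 96.56/7.1 = 41.8.
Pooling payoff: 0.44 × 55.4 + 0.56 × 27.0 = 39.496.
Difference: 41.8 − 39.496 = 2.304, i.e. 2.3 to one decimal place.
The high-fitness type prefers to separate.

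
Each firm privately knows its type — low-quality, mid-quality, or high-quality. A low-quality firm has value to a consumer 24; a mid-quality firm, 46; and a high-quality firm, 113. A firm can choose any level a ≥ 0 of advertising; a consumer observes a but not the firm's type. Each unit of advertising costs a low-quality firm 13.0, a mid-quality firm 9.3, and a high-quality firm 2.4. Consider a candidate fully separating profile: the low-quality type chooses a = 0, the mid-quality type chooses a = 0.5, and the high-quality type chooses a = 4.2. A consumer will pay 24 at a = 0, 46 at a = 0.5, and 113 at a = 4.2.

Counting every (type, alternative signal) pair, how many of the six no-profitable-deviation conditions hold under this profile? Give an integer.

3

High-quality (own payoff 113 − 2.4×4.2 = 102.92): to a=0 gives 24 → no gain ✓; to a=0.5 gives 46 − 2.4×0.5 = 44.8 → no gain ✓.
Low-quality (own payoff 24): to a=0.5 gives 46 − 13.0×0.5 = 39.5 → profitable ✗; to a=4.2 gives 113 − 13.0×4.2 = 58.4 → profitable ✗.
Mid-quality (own payoff 46 − 9.3×0.5 = 41.35): to a=0 gives 24 → no gain ✓; to a=4.2 gives 113 − 9.3×4.2 = 73.94 → profitable ✗.
3 of the 6 constraints hold; not an equilibrium.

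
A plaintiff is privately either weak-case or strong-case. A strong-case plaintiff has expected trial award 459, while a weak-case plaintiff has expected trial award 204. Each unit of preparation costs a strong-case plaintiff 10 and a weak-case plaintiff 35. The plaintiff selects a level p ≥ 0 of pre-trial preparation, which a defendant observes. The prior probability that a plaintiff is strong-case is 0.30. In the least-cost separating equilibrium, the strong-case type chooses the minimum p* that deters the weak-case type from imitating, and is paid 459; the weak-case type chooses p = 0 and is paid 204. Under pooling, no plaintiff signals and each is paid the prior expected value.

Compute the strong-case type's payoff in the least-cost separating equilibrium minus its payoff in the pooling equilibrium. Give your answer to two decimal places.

105.64

Least-cost separating signal: p* solves 204 = 459 − 35·p*, so p* = (459 − 204)/35 ≈ 7.2857.
Strong-case type's separating payoff: 459 − 10 × p* = 459 − 10 × (459 − 204)/35 = 459 − 2550/35 ≈ 386.1429.
Pooling payoff: 0.30 × 459 + 0.70 × 204 = 280.5.
Difference: 386.1429 − 280.5 = 105.6429, i.e. 105.64 to two decimal places.
The strong-case type prefers to separate.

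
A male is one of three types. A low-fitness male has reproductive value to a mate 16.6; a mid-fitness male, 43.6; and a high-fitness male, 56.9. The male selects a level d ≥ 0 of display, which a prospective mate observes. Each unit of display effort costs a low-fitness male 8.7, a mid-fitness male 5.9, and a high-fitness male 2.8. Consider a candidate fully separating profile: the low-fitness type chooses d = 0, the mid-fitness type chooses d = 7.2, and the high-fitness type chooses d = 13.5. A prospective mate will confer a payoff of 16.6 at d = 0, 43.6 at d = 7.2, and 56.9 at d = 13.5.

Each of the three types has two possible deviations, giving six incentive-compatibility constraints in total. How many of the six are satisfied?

Mid-fitness (own payoff 43.6 − 5.9×7.2 = 1.12): to d=0 gives 16.6 → profitable ✗; to d=13.5 gives 56.9 − 5.9×13.5 = -22.75 → no gain ✓.
High-fitness (own payoff 56.9 − 2.8×13.5 = 19.1): to d=0 gives 16.6 → no gain ✓; to d=7.2 gives 43.6 − 2.8×7.2 = 23.44 → profitable ✗.
Low-fitness (own payoff 16.6): to d=7.2 gives 43.6 − 8.7×7.2 = -19.04 → no gain ✓; to d=13.5 gives 56.9 − 8.7×13.5 = -60.55 → no gain ✓.
4 of the 6 constraints hold; not an equilibrium.

4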